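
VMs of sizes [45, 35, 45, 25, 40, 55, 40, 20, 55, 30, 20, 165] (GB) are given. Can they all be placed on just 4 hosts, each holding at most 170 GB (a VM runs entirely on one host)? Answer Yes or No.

Yes

A valid assignment using 4 hosts:
  host 1: 165 = 165
  host 2: 55 + 55 + 45 = 155
  host 3: 45 + 40 + 40 + 35 = 160
  host 4: 30 + 25 + 20 + 20 = 95
Every load is within 170 GB, so 4 hosts suffice.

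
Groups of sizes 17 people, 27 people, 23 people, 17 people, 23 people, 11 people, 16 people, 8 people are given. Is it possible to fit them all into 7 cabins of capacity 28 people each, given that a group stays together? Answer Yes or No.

Yes

A valid assignment using 6 cabins:
  cabin 1: 27 = 27
  cabin 2: 23 = 23
  cabin 3: 23 = 23
  cabin 4: 17 + 11 = 28
  cabin 5: 17 + 8 = 25
  cabin 6: 16 = 16
That uses only 6 ≤ 7, so 7 cabins are enough.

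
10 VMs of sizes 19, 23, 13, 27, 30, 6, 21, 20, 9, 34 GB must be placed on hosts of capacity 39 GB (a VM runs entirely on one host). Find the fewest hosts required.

Total = 34 + 30 + 27 + 23 + 21 + 20 + 19 + 13 + 9 + 6 = 202 GB.
Lower bound: ⌈202/39⌉ = 6 hosts.
A packing using 6 hosts:
  host 1: 34 = 34
  host 2: 30 + 9 = 39
  host 3: 27 + 6 = 33
  host 4: 23 + 13 = 36
  host 5: 21 = 21
  host 6: 20 + 19 = 39
This matches the lower bound, so 6 is optimal.

6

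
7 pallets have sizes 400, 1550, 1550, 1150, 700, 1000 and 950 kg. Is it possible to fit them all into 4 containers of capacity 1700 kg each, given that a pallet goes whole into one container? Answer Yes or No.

No

Total = 7300 kg; ⌈7300/1700⌉ = 5.
At least 5 containers are required, but only 4 are allowed.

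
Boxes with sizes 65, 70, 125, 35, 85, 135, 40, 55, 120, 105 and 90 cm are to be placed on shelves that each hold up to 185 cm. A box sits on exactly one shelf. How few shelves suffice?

Total = 135 + 125 + 120 + 105 + 90 + 85 + 70 + 65 + 55 + 40 + 35 = 925 cm.
Lower bound: ⌈925/185⌉ = 5 shelves.
A packing using 6 shelves:
  shelf 1: 135 + 40 = 175
  shelf 2: 125 + 55 = 180
  shelf 3: 120 + 65 = 185
  shelf 4: 105 + 70 = 175
  shelf 5: 90 + 85 = 175
  shelf 6: 35 = 35
No arrangement into 5 shelves stays within capacity, so 6 is optimal.

6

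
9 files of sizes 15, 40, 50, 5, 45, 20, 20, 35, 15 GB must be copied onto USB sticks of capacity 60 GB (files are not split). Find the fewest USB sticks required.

5

Total = 50 + 45 + 40 + 35 + 20 + 20 + 15 + 15 + 5 = 245 GB.
Lower bound: ⌈245/60⌉ = 5 USB sticks.
A packing using 5 USB sticks:
  USB stick 1: 50 + 5 = 55
  USB stick 2: 45 + 15 = 60
  USB stick 3: 40 + 20 = 60
  USB stick 4: 35 + 20 = 55
  USB stick 5: 15 = 15
This matches the lower bound, so 5 is optimal.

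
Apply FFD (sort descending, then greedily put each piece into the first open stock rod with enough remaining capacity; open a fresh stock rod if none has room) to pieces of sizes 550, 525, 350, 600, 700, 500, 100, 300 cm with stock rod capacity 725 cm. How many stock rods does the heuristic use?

6

Sorted descending: 700, 600, 550, 525, 500, 350, 300, 100.
  700 → stock rod 1 (new)  [load 700/725]
  600 → stock rod 2 (new)  [load 600/725]
  550 → stock rod 3 (new)  [load 550/725]
  525 → stock rod 4 (new)  [load 525/725]
  500 → stock rod 5 (new)  [load 500/725]
  350 → stock rod 6 (new)  [load 350/725]
  300 → stock rod 6  [load 650/725]
  100 → stock rod 2  [load 700/725]
6 stock rods opened.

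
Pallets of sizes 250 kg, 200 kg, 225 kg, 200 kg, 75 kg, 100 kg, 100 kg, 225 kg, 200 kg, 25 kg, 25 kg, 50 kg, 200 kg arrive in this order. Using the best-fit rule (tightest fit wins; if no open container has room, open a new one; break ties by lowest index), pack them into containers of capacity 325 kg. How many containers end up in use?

7

  250 → container 1 (new)  [load 250/325]
  200 → container 2 (new)  [load 200/325]
  225 → container 3 (new)  [load 225/325]
  200 → container 4 (new)  [load 200/325]
  75 → container 1  [load 325/325]
  100 → container 3  [load 325/325]
  100 → container 2  [load 300/325]
  225 → container 5 (new)  [load 225/325]
  200 → container 6 (new)  [load 200/325]
  25 → container 2  [load 325/325]
  25 → container 5  [load 250/325]
  50 → container 5  [load 300/325]
  200 → container 7 (new)  [load 200/325]
7 containers opened.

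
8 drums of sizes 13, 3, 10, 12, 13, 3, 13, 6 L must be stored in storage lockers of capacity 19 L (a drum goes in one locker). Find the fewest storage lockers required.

Total = 13 + 13 + 13 + 12 + 10 + 6 + 3 + 3 = 73 L.
Lower bound: ⌈73/19⌉ = 4 storage lockers.
Also, 5 drums each exceed 19/2 L, and no two of those can share a locker, so at least 5 storage lockers are needed.
A packing using 5 storage lockers:
  locker 1: 13 + 6 = 19
  locker 2: 13 + 3 + 3 = 19
  locker 3: 13 = 13
  locker 4: 12 = 12
  locker 5: 10 = 10
This matches the lower bound, so 5 is optimal.

5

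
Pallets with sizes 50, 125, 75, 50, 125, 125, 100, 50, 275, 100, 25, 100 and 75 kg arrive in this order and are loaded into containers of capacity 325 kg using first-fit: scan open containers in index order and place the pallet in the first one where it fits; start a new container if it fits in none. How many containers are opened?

5

  50 → container 1 (new)  [load 50/325]
  125 → container 1  [load 175/325]
  75 → container 1  [load 250/325]
  50 → container 1  [load 300/325]
  125 → container 2 (new)  [load 125/325]
  125 → container 2  [load 250/325]
  100 → container 3 (new)  [load 100/325]
  50 → container 2  [load 300/325]
  275 → container 4 (new)  [load 275/325]
  100 → container 3  [load 200/325]
  25 → container 1  [load 325/325]
  100 → container 3  [load 300/325]
  75 → container 5 (new)  [load 75/325]
5 containers opened.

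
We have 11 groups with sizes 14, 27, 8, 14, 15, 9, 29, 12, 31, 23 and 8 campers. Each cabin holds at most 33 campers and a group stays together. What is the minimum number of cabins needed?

Total = 31 + 29 + 27 + 23 + 15 + 14 + 14 + 12 + 9 + 8 + 8 = 190 campers.
Lower bound: ⌈190/33⌉ = 6 cabins.
A packing using 7 cabins:
  cabin 1: 31 = 31
  cabin 2: 29 = 29
  cabin 3: 27 = 27
  cabin 4: 23 + 9 = 32
  cabin 5: 15 + 14 = 29
  cabin 6: 14 + 12 = 26
  cabin 7: 8 + 8 = 16
No arrangement into 6 cabins stays within capacity, so 7 is optimal.

7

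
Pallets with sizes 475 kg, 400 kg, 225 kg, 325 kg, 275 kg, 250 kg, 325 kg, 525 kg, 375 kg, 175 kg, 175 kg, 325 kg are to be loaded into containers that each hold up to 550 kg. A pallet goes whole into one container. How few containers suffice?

Total = 525 + 475 + 400 + 375 + 325 + 325 + 325 + 275 + 250 + 225 + 175 + 175 = 3850 kg.
Lower bound: ⌈3850/550⌉ = 7 containers.
A packing using 8 containers:
  container 1: 525 = 525
  container 2: 475 = 475
  container 3: 400 = 400
  container 4: 375 + 175 = 550
  container 5: 325 + 225 = 550
  container 6: 325 + 175 = 500
  container 7: 325 = 325
  container 8: 275 + 250 = 525
No arrangement into 7 containers stays within capacity, so 8 is optimal.

8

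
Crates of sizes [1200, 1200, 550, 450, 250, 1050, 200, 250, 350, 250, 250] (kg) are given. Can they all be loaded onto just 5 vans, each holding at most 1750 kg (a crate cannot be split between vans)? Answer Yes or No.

A valid assignment using 4 vans:
  van 1: 1200 + 550 = 1750
  van 2: 1200 + 450 = 1650
  van 3: 1050 + 350 + 250 = 1650
  van 4: 250 + 250 + 250 + 200 = 950
That uses only 4 ≤ 5, so 5 vans are enough.

Yes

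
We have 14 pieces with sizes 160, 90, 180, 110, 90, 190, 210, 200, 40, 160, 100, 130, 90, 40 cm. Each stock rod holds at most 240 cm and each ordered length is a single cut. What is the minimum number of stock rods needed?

Total = 210 + 200 + 190 + 180 + 160 + 160 + 130 + 110 + 100 + 90 + 90 + 90 + 40 + 40 = 1790 cm.
Lower bound: ⌈1790/240⌉ = 8 stock rods.
A packing using 9 stock rods:
  stock rod 1: 210 = 210
  stock rod 2: 200 + 40 = 240
  stock rod 3: 190 + 40 = 230
  stock rod 4: 180 = 180
  stock rod 5: 160 = 160
  stock rod 6: 160 = 160
  stock rod 7: 130 + 110 = 240
  stock rod 8: 100 + 90 = 190
  stock rod 9: 90 + 90 = 180
No arrangement into 8 stock rods stays within capacity, so 9 is optimal.

9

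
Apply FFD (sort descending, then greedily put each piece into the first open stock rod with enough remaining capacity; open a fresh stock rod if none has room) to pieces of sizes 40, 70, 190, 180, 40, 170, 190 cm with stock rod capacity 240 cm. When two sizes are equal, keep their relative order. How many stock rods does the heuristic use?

4

Sorted descending: 190, 190, 180, 170, 70, 40, 40.
  190 → stock rod 1 (new)  [load 190/240]
  190 → stock rod 2 (new)  [load 190/240]
  180 → stock rod 3 (new)  [load 180/240]
  170 → stock rod 4 (new)  [load 170/240]
  70 → stock rod 4  [load 240/240]
  40 → stock rod 1  [load 230/240]
  40 → stock rod 2  [load 230/240]
4 stock rods opened.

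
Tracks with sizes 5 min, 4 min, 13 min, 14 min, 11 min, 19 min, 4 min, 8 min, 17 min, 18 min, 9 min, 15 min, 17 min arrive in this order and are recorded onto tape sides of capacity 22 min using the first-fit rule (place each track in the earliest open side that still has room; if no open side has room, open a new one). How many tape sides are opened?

9

  5 → side 1 (new)  [load 5/22]
  4 → side 1  [load 9/22]
  13 → side 1  [load 22/22]
  14 → side 2 (new)  [load 14/22]
  11 → side 3 (new)  [load 11/22]
  19 → side 4 (new)  [load 19/22]
  4 → side 2  [load 18/22]
  8 → side 3  [load 19/22]
  17 → side 5 (new)  [load 17/22]
  18 → side 6 (new)  [load 18/22]
  9 → side 7 (new)  [load 9/22]
  15 → side 8 (new)  [load 15/22]
  17 → side 9 (new)  [load 17/22]
9 tape sides opened.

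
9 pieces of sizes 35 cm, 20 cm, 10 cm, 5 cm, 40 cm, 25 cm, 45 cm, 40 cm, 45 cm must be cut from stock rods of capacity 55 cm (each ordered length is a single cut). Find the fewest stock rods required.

Total = 45 + 45 + 40 + 40 + 35 + 25 + 20 + 10 + 5 = 265 cm.
Lower bound: ⌈265/55⌉ = 5 stock rods.
A packing using 6 stock rods:
  stock rod 1: 45 + 10 = 55
  stock rod 2: 45 + 5 = 50
  stock rod 3: 40 = 40
  stock rod 4: 40 = 40
  stock rod 5: 35 + 20 = 55
  stock rod 6: 25 = 25
No arrangement into 5 stock rods stays within capacity, so 6 is optimal.

6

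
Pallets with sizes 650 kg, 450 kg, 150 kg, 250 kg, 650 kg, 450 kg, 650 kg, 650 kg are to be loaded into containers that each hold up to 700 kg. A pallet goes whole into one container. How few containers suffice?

6

Total = 650 + 650 + 650 + 650 + 450 + 450 + 250 + 150 = 3900 kg.
Lower bound: ⌈3900/700⌉ = 6 containers.
A packing using 6 containers:
  container 1: 650 = 650
  container 2: 650 = 650
  container 3: 650 = 650
  container 4: 650 = 650
  container 5: 450 + 250 = 700
  container 6: 450 + 150 = 600
This matches the lower bound, so 6 is optimal.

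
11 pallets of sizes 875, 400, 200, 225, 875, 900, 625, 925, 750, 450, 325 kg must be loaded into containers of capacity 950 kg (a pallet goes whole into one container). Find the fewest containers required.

8

Total = 925 + 900 + 875 + 875 + 750 + 625 + 450 + 400 + 325 + 225 + 200 = 6550 kg.
Lower bound: ⌈6550/950⌉ = 7 containers.
A packing using 8 containers:
  container 1: 925 = 925
  container 2: 900 = 900
  container 3: 875 = 875
  container 4: 875 = 875
  container 5: 750 + 200 = 950
  container 6: 625 + 325 = 950
  container 7: 450 + 400 = 850
  container 8: 225 = 225
No arrangement into 7 containers stays within capacity, so 8 is optimal.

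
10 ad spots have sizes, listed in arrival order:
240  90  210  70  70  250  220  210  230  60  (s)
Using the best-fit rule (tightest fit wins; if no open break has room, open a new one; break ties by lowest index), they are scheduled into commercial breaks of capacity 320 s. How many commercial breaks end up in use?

6

  240 → break 1 (new)  [load 240/320]
  90 → break 2 (new)  [load 90/320]
  210 → break 2  [load 300/320]
  70 → break 1  [load 310/320]
  70 → break 3 (new)  [load 70/320]
  250 → break 3  [load 320/320]
  220 → break 4 (new)  [load 220/320]
  210 → break 5 (new)  [load 210/320]
  230 → break 6 (new)  [load 230/320]
  60 → break 6  [load 290/320]
6 commercial breaks opened.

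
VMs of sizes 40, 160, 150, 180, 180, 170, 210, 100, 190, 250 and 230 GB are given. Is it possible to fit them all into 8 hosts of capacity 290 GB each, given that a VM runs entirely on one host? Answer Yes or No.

Total = 1860 GB; ⌈1860/290⌉ = 7.
9 VMs each exceed half the capacity and cannot share a host, forcing at least 9 hosts.
At least 9 hosts are required, but only 8 are allowed.

No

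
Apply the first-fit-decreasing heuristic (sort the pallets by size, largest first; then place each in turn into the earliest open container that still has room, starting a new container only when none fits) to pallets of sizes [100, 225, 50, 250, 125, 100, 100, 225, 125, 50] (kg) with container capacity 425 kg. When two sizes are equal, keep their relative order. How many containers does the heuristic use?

4

Sorted descending: 250, 225, 225, 125, 125, 100, 100, 100, 50, 50.
  250 → container 1 (new)  [load 250/425]
  225 → container 2 (new)  [load 225/425]
  225 → container 3 (new)  [load 225/425]
  125 → container 1  [load 375/425]
  125 → container 2  [load 350/425]
  100 → container 3  [load 325/425]
  100 → container 3  [load 425/425]
  100 → container 4 (new)  [load 100/425]
  50 → container 1  [load 425/425]
  50 → container 2  [load 400/425]
4 containers opened.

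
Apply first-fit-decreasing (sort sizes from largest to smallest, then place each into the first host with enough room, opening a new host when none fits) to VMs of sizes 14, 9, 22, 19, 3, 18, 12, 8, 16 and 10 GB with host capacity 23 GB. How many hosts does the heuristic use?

7

Sorted descending: 22, 19, 18, 16, 14, 12, 10, 9, 8, 3.
  22 → host 1 (new)  [load 22/23]
  19 → host 2 (new)  [load 19/23]
  18 → host 3 (new)  [load 18/23]
  16 → host 4 (new)  [load 16/23]
  14 → host 5 (new)  [load 14/23]
  12 → host 6 (new)  [load 12/23]
  10 → host 6  [load 22/23]
  9 → host 5  [load 23/23]
  8 → host 7 (new)  [load 8/23]
  3 → host 2  [load 22/23]
7 hosts opened.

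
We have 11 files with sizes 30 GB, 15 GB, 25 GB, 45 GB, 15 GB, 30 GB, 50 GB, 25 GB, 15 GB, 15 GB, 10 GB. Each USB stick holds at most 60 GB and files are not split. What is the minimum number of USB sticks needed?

5

Total = 50 + 45 + 30 + 30 + 25 + 25 + 15 + 15 + 15 + 15 + 10 = 275 GB.
Lower bound: ⌈275/60⌉ = 5 USB sticks.
A packing using 5 USB sticks:
  USB stick 1: 50 + 10 = 60
  USB stick 2: 45 + 15 = 60
  USB stick 3: 30 + 30 = 60
  USB stick 4: 25 + 25 = 50
  USB stick 5: 15 + 15 + 15 = 45
This matches the lower bound, so 5 is optimal.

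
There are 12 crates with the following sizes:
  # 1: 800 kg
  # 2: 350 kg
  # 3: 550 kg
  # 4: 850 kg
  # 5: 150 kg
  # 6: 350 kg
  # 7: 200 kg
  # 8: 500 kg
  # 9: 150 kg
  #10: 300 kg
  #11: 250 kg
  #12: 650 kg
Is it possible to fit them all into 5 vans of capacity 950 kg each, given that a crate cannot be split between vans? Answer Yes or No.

No

Total = 5100 kg; ⌈5100/950⌉ = 6.
At least 6 vans are required, but only 5 are allowed.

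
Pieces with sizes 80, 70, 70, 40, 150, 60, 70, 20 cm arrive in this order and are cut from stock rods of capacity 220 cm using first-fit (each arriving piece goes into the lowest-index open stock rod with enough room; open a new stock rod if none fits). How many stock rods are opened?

3

  80 → stock rod 1 (new)  [load 80/220]
  70 → stock rod 1  [load 150/220]
  70 → stock rod 1  [load 220/220]
  40 → stock rod 2 (new)  [load 40/220]
  150 → stock rod 2  [load 190/220]
  60 → stock rod 3 (new)  [load 60/220]
  70 → stock rod 3  [load 130/220]
  20 → stock rod 2  [load 210/220]
3 stock rods opened.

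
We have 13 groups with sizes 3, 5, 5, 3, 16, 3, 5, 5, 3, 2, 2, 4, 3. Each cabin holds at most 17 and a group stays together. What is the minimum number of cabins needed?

4

Total = 16 + 5 + 5 + 5 + 5 + 4 + 3 + 3 + 3 + 3 + 3 + 2 + 2 = 59.
Lower bound: ⌈59/17⌉ = 4 cabins.
A packing using 4 cabins:
  cabin 1: 16 = 16
  cabin 2: 5 + 5 + 5 + 2 = 17
  cabin 3: 5 + 4 + 3 + 3 + 2 = 17
  cabin 4: 3 + 3 + 3 = 9
This matches the lower bound, so 4 is optimal.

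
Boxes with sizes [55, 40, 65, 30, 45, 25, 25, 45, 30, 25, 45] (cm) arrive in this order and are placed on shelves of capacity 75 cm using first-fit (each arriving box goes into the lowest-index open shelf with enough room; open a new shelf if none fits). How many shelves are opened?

  55 → shelf 1 (new)  [load 55/75]
  40 → shelf 2 (new)  [load 40/75]
  65 → shelf 3 (new)  [load 65/75]
  30 → shelf 2  [load 70/75]
  45 → shelf 4 (new)  [load 45/75]
  25 → shelf 4  [load 70/75]
  25 → shelf 5 (new)  [load 25/75]
  45 → shelf 5  [load 70/75]
  30 → shelf 6 (new)  [load 30/75]
  25 → shelf 6  [load 55/75]
  45 → shelf 7 (new)  [load 45/75]
7 shelves opened.

7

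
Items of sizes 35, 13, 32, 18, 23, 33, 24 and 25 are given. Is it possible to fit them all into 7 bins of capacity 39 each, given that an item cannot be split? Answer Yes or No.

A valid assignment using 7 bins:
  bin 1: 35 = 35
  bin 2: 33 = 33
  bin 3: 32 = 32
  bin 4: 25 + 13 = 38
  bin 5: 24 = 24
  bin 6: 23 = 23
  bin 7: 18 = 18
Every load is within 39, so 7 bins suffice.

Yes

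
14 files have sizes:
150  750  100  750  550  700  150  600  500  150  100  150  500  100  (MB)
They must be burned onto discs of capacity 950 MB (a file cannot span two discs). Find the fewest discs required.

7

Total = 750 + 750 + 700 + 600 + 550 + 500 + 500 + 150 + 150 + 150 + 150 + 100 + 100 + 100 = 5250 MB.
Lower bound: ⌈5250/950⌉ = 6 discs.
Also, 7 files each exceed 475 MB, and no two of those can share a disc, so at least 7 discs are needed.
A packing using 7 discs:
  disc 1: 750 + 150 = 900
  disc 2: 750 + 150 = 900
  disc 3: 700 + 150 + 100 = 950
  disc 4: 600 + 150 + 100 + 100 = 950
  disc 5: 550 = 550
  disc 6: 500 = 500
  disc 7: 500 = 500
This matches the lower bound, so 7 is optimal.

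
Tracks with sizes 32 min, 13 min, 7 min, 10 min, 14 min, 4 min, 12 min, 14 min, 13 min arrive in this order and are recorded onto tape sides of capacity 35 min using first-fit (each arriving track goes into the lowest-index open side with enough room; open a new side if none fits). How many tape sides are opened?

  32 → side 1 (new)  [load 32/35]
  13 → side 2 (new)  [load 13/35]
  7 → side 2  [load 20/35]
  10 → side 2  [load 30/35]
  14 → side 3 (new)  [load 14/35]
  4 → side 2  [load 34/35]
  12 → side 3  [load 26/35]
  14 → side 4 (new)  [load 14/35]
  13 → side 4  [load 27/35]
4 tape sides opened.

4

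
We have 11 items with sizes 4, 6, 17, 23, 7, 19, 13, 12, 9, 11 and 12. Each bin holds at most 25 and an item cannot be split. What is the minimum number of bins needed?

Total = 23 + 19 + 17 + 13 + 12 + 12 + 11 + 9 + 7 + 6 + 4 = 133.
Lower bound: ⌈133/25⌉ = 6 bins.
A packing using 6 bins:
  bin 1: 23 = 23
  bin 2: 19 + 6 = 25
  bin 3: 17 + 7 = 24
  bin 4: 13 + 12 = 25
  bin 5: 12 + 11 = 23
  bin 6: 9 + 4 = 13
This matches the lower bound, so 6 is optimal.

6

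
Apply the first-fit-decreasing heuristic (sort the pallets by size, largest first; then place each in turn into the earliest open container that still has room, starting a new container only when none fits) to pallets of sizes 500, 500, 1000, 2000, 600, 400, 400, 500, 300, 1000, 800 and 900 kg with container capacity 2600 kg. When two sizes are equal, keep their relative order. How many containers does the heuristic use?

4

Sorted descending: 2000, 1000, 1000, 900, 800, 600, 500, 500, 500, 400, 400, 300.
  2000 → container 1 (new)  [load 2000/2600]
  1000 → container 2 (new)  [load 1000/2600]
  1000 → container 2  [load 2000/2600]
  900 → container 3 (new)  [load 900/2600]
  800 → container 3  [load 1700/2600]
  600 → container 1  [load 2600/2600]
  500 → container 2  [load 2500/2600]
  500 → container 3  [load 2200/2600]
  500 → container 4 (new)  [load 500/2600]
  400 → container 3  [load 2600/2600]
  400 → container 4  [load 900/2600]
  300 → container 4  [load 1200/2600]
4 containers opened.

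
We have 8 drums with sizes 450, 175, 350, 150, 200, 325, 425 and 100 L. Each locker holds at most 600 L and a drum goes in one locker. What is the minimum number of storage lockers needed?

Total = 450 + 425 + 350 + 325 + 200 + 175 + 150 + 100 = 2175 L.
Lower bound: ⌈2175/600⌉ = 4 storage lockers.
A packing using 4 storage lockers:
  locker 1: 450 + 150 = 600
  locker 2: 425 + 175 = 600
  locker 3: 350 + 200 = 550
  locker 4: 325 + 100 = 425
This matches the lower bound, so 4 is optimal.

4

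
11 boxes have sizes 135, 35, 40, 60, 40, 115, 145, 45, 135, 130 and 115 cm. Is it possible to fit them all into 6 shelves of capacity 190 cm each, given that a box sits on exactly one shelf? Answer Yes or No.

Yes

A valid assignment using 6 shelves:
  shelf 1: 145 + 45 = 190
  shelf 2: 135 + 40 = 175
  shelf 3: 135 + 40 = 175
  shelf 4: 130 + 60 = 190
  shelf 5: 115 + 35 = 150
  shelf 6: 115 = 115
Every load is within 190 cm, so 6 shelves suffice.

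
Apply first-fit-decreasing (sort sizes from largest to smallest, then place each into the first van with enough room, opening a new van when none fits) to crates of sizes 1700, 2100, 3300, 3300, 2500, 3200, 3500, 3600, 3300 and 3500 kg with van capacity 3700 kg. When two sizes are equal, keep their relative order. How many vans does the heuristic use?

Sorted descending: 3600, 3500, 3500, 3300, 3300, 3300, 3200, 2500, 2100, 1700.
  3600 → van 1 (new)  [load 3600/3700]
  3500 → van 2 (new)  [load 3500/3700]
  3500 → van 3 (new)  [load 3500/3700]
  3300 → van 4 (new)  [load 3300/3700]
  3300 → van 5 (new)  [load 3300/3700]
  3300 → van 6 (new)  [load 3300/3700]
  3200 → van 7 (new)  [load 3200/3700]
  2500 → van 8 (new)  [load 2500/3700]
  2100 → van 9 (new)  [load 2100/3700]
  1700 → van 10 (new)  [load 1700/3700]
10 vans opened.

10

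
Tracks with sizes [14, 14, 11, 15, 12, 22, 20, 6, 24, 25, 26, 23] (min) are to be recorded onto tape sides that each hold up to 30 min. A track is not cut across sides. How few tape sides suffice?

9

Total = 26 + 25 + 24 + 23 + 22 + 20 + 15 + 14 + 14 + 12 + 11 + 6 = 212 min.
Lower bound: ⌈212/30⌉ = 8 tape sides.
A packing using 9 tape sides:
  side 1: 26 = 26
  side 2: 25 = 25
  side 3: 24 + 6 = 30
  side 4: 23 = 23
  side 5: 22 = 22
  side 6: 20 = 20
  side 7: 15 + 14 = 29
  side 8: 14 + 12 = 26
  side 9: 11 = 11
No arrangement into 8 tape sides stays within capacity, so 9 is optimal.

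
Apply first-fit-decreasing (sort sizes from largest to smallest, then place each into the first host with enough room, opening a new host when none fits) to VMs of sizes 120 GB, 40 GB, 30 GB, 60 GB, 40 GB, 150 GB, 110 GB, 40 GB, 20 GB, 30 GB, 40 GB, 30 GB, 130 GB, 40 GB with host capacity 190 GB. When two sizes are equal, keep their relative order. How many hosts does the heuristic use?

Sorted descending: 150, 130, 120, 110, 60, 40, 40, 40, 40, 40, 30, 30, 30, 20.
  150 → host 1 (new)  [load 150/190]
  130 → host 2 (new)  [load 130/190]
  120 → host 3 (new)  [load 120/190]
  110 → host 4 (new)  [load 110/190]
  60 → host 2  [load 190/190]
  40 → host 1  [load 190/190]
  40 → host 3  [load 160/190]
  40 → host 4  [load 150/190]
  40 → host 4  [load 190/190]
  40 → host 5 (new)  [load 40/190]
  30 → host 3  [load 190/190]
  30 → host 5  [load 70/190]
  30 → host 5  [load 100/190]
  20 → host 5  [load 120/190]
5 hosts opened.

5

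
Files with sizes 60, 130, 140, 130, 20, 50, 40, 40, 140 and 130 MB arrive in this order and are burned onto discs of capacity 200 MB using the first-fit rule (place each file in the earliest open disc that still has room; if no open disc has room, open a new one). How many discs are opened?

5

  60 → disc 1 (new)  [load 60/200]
  130 → disc 1  [load 190/200]
  140 → disc 2 (new)  [load 140/200]
  130 → disc 3 (new)  [load 130/200]
  20 → disc 2  [load 160/200]
  50 → disc 3  [load 180/200]
  40 → disc 2  [load 200/200]
  40 → disc 4 (new)  [load 40/200]
  140 → disc 4  [load 180/200]
  130 → disc 5 (new)  [load 130/200]
5 discs opened.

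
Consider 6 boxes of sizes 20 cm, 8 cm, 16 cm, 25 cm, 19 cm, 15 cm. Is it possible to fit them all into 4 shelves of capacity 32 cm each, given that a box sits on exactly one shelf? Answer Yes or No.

Yes

A valid assignment using 4 shelves:
  shelf 1: 25 = 25
  shelf 2: 20 + 8 = 28
  shelf 3: 19 = 19
  shelf 4: 16 + 15 = 31
Every load is within 32 cm, so 4 shelves suffice.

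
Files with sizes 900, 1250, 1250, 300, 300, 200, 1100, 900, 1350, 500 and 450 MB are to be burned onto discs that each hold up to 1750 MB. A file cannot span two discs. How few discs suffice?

6

Total = 1350 + 1250 + 1250 + 1100 + 900 + 900 + 500 + 450 + 300 + 300 + 200 = 8500 MB.
Lower bound: ⌈8500/1750⌉ = 5 discs.
Also, 6 files each exceed 875 MB, and no two of those can share a disc, so at least 6 discs are needed.
A packing using 6 discs:
  disc 1: 1350 + 300 = 1650
  disc 2: 1250 + 500 = 1750
  disc 3: 1250 + 450 = 1700
  disc 4: 1100 + 300 + 200 = 1600
  disc 5: 900 = 900
  disc 6: 900 = 900
This matches the lower bound, so 6 is optimal.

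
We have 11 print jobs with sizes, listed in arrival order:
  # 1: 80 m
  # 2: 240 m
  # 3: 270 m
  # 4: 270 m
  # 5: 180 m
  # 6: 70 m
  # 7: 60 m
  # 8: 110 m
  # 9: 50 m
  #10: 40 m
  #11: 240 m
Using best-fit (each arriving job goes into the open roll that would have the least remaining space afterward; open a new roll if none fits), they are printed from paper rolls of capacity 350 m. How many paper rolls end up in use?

5

  80 → roll 1 (new)  [load 80/350]
  240 → roll 1  [load 320/350]
  270 → roll 2 (new)  [load 270/350]
  270 → roll 3 (new)  [load 270/350]
  180 → roll 4 (new)  [load 180/350]
  70 → roll 2  [load 340/350]
  60 → roll 3  [load 330/350]
  110 → roll 4  [load 290/350]
  50 → roll 4  [load 340/350]
  40 → roll 5 (new)  [load 40/350]
  240 → roll 5  [load 280/350]
5 paper rolls opened.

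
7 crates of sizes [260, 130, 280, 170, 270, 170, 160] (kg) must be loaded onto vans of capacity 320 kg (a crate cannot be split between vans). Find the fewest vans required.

6

Total = 280 + 270 + 260 + 170 + 170 + 160 + 130 = 1440 kg.
Lower bound: ⌈1440/320⌉ = 5 vans.
A packing using 6 vans:
  van 1: 280 = 280
  van 2: 270 = 270
  van 3: 260 = 260
  van 4: 170 + 130 = 300
  van 5: 170 = 170
  van 6: 160 = 160
No arrangement into 5 vans stays within capacity, so 6 is optimal.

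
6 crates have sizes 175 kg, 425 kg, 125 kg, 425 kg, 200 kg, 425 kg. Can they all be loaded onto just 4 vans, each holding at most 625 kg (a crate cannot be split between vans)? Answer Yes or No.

Yes

A valid assignment using 3 vans:
  van 1: 425 + 200 = 625
  van 2: 425 + 175 = 600
  van 3: 425 + 125 = 550
That uses only 3 ≤ 4, so 4 vans are enough.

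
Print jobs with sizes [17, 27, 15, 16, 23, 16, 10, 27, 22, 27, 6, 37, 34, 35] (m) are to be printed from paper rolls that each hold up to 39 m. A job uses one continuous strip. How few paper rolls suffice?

9

Total = 37 + 35 + 34 + 27 + 27 + 27 + 23 + 22 + 17 + 16 + 16 + 15 + 10 + 6 = 312 m.
Lower bound: ⌈312/39⌉ = 8 paper rolls.
A packing using 9 paper rolls:
  roll 1: 37 = 37
  roll 2: 35 = 35
  roll 3: 34 = 34
  roll 4: 27 + 10 = 37
  roll 5: 27 + 6 = 33
  roll 6: 27 = 27
  roll 7: 23 + 16 = 39
  roll 8: 22 + 17 = 39
  roll 9: 16 + 15 = 31
No arrangement into 8 paper rolls stays within capacity, so 9 is optimal.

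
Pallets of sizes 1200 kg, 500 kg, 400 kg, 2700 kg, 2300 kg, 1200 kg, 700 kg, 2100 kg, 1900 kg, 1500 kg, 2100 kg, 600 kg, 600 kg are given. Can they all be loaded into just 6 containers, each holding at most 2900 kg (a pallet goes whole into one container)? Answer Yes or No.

No

Total = 17800 kg; ⌈17800/2900⌉ = 7.
At least 7 containers are required, but only 6 are allowed.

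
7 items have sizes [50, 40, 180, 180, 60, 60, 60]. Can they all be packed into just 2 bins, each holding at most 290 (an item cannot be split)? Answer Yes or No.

No

Total = 630; ⌈630/290⌉ = 3.
At least 3 bins are required, but only 2 are allowed.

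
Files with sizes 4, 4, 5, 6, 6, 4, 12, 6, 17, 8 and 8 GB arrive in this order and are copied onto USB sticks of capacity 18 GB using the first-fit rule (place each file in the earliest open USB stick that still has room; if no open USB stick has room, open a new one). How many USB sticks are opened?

  4 → USB stick 1 (new)  [load 4/18]
  4 → USB stick 1  [load 8/18]
  5 → USB stick 1  [load 13/18]
  6 → USB stick 2 (new)  [load 6/18]
  6 → USB stick 2  [load 12/18]
  4 → USB stick 1  [load 17/18]
  12 → USB stick 3 (new)  [load 12/18]
  6 → USB stick 2  [load 18/18]
  17 → USB stick 4 (new)  [load 17/18]
  8 → USB stick 5 (new)  [load 8/18]
  8 → USB stick 5  [load 16/18]
5 USB sticks opened.

5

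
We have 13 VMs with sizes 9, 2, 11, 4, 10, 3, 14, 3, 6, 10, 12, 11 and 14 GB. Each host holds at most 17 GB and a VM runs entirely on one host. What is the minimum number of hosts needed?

Total = 14 + 14 + 12 + 11 + 11 + 10 + 10 + 9 + 6 + 4 + 3 + 3 + 2 = 109 GB.
Lower bound: ⌈109/17⌉ = 7 hosts.
Also, 8 VMs each exceed 17/2 GB, and no two of those can share a host, so at least 8 hosts are needed.
A packing using 8 hosts:
  host 1: 14 + 3 = 17
  host 2: 14 + 3 = 17
  host 3: 12 + 4 = 16
  host 4: 11 + 6 = 17
  host 5: 11 + 2 = 13
  host 6: 10 = 10
  host 7: 10 = 10
  host 8: 9 = 9
This matches the lower bound, so 8 is optimal.

8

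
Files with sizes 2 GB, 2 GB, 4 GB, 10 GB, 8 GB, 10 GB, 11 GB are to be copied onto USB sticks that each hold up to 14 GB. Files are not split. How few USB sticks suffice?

Total = 11 + 10 + 10 + 8 + 4 + 2 + 2 = 47 GB.
Lower bound: ⌈47/14⌉ = 4 USB sticks.
A packing using 4 USB sticks:
  USB stick 1: 11 + 2 = 13
  USB stick 2: 10 + 4 = 14
  USB stick 3: 10 + 2 = 12
  USB stick 4: 8 = 8
This matches the lower bound, so 4 is optimal.

4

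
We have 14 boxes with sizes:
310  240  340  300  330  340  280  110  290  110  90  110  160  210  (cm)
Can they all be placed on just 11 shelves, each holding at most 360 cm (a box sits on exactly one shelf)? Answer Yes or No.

Yes

A valid assignment using 10 shelves:
  shelf 1: 340 = 340
  shelf 2: 340 = 340
  shelf 3: 330 = 330
  shelf 4: 310 = 310
  shelf 5: 300 = 300
  shelf 6: 290 = 290
  shelf 7: 280 = 280
  shelf 8: 240 + 110 = 350
  shelf 9: 210 + 110 = 320
  shelf 10: 160 + 110 + 90 = 360
That uses only 10 ≤ 11, so 11 shelves are enough.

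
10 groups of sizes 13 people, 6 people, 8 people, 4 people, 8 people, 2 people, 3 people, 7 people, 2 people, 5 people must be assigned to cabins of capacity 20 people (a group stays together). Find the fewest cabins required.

Total = 13 + 8 + 8 + 7 + 6 + 5 + 4 + 3 + 2 + 2 = 58 people.
Lower bound: ⌈58/20⌉ = 3 cabins.
A packing using 3 cabins:
  cabin 1: 13 + 7 = 20
  cabin 2: 8 + 8 + 4 = 20
  cabin 3: 6 + 5 + 3 + 2 + 2 = 18
This matches the lower bound, so 3 is optimal.

3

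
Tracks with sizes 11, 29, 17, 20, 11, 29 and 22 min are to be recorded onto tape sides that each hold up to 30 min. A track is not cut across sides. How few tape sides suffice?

Total = 29 + 29 + 22 + 20 + 17 + 11 + 11 = 139 min.
Lower bound: ⌈139/30⌉ = 5 tape sides.
A packing using 6 tape sides:
  side 1: 29 = 29
  side 2: 29 = 29
  side 3: 22 = 22
  side 4: 20 = 20
  side 5: 17 + 11 = 28
  side 6: 11 = 11
No arrangement into 5 tape sides stays within capacity, so 6 is optimal.

6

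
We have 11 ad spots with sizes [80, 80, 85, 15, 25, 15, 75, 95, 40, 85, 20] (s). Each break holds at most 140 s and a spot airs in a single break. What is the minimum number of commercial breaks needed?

6

Total = 95 + 85 + 85 + 80 + 80 + 75 + 40 + 25 + 20 + 15 + 15 = 615 s.
Lower bound: ⌈615/140⌉ = 5 commercial breaks.
Also, 6 ad spots each exceed 70 s, and no two of those can share a break, so at least 6 commercial breaks are needed.
A packing using 6 commercial breaks:
  break 1: 95 + 40 = 135
  break 2: 85 + 25 + 20 = 130
  break 3: 85 + 15 + 15 = 115
  break 4: 80 = 80
  break 5: 80 = 80
  break 6: 75 = 75
This matches the lower bound, so 6 is optimal.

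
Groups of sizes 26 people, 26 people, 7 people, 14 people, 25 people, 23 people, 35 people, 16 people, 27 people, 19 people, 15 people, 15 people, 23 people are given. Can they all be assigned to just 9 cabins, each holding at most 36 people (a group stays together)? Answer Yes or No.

No

Total = 271 people; ⌈271/36⌉ = 8.
The bound of 8 does not rule out 9, but exhaustive search shows no assignment into 9 cabins of capacity 36 people exists — the minimum is 10.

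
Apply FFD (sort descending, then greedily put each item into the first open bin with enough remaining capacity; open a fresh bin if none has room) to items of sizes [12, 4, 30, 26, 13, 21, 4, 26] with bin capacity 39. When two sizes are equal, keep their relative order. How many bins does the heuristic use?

Sorted descending: 30, 26, 26, 21, 13, 12, 4, 4.
  30 → bin 1 (new)  [load 30/39]
  26 → bin 2 (new)  [load 26/39]
  26 → bin 3 (new)  [load 26/39]
  21 → bin 4 (new)  [load 21/39]
  13 → bin 2  [load 39/39]
  12 → bin 3  [load 38/39]
  4 → bin 1  [load 34/39]
  4 → bin 1  [load 38/39]
4 bins opened.

4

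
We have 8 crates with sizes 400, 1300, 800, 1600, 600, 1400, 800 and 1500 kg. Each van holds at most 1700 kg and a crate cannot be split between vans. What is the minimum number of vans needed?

Total = 1600 + 1500 + 1400 + 1300 + 800 + 800 + 600 + 400 = 8400 kg.
Lower bound: ⌈8400/1700⌉ = 5 vans.
A packing using 6 vans:
  van 1: 1600 = 1600
  van 2: 1500 = 1500
  van 3: 1400 = 1400
  van 4: 1300 + 400 = 1700
  van 5: 800 + 800 = 1600
  van 6: 600 = 600
No arrangement into 5 vans stays within capacity, so 6 is optimal.

6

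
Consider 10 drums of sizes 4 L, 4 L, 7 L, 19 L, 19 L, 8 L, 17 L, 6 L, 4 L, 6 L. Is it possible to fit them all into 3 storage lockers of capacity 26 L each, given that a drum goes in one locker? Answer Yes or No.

No

Total = 94 L; ⌈94/26⌉ = 4.
At least 4 storage lockers are required, but only 3 are allowed.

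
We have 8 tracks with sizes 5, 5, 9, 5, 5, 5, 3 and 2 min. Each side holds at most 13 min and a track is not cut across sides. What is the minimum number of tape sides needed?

4

Total = 9 + 5 + 5 + 5 + 5 + 5 + 3 + 2 = 39 min.
Lower bound: ⌈39/13⌉ = 3 tape sides.
A packing using 4 tape sides:
  side 1: 9 + 3 = 12
  side 2: 5 + 5 + 2 = 12
  side 3: 5 + 5 = 10
  side 4: 5 = 5
No arrangement into 3 tape sides stays within capacity, so 4 is optimal.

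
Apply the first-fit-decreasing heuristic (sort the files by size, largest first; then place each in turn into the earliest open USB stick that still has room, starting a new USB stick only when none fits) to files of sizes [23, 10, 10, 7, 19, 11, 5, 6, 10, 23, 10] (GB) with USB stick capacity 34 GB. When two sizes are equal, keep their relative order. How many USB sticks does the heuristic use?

4

Sorted descending: 23, 23, 19, 11, 10, 10, 10, 10, 7, 6, 5.
  23 → USB stick 1 (new)  [load 23/34]
  23 → USB stick 2 (new)  [load 23/34]
  19 → USB stick 3 (new)  [load 19/34]
  11 → USB stick 1  [load 34/34]
  10 → USB stick 2  [load 33/34]
  10 → USB stick 3  [load 29/34]
  10 → USB stick 4 (new)  [load 10/34]
  10 → USB stick 4  [load 20/34]
  7 → USB stick 4  [load 27/34]
  6 → USB stick 4  [load 33/34]
  5 → USB stick 3  [load 34/34]
4 USB sticks opened.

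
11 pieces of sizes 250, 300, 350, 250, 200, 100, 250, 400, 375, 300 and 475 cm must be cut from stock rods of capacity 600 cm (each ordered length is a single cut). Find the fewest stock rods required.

Total = 475 + 400 + 375 + 350 + 300 + 300 + 250 + 250 + 250 + 200 + 100 = 3250 cm.
Lower bound: ⌈3250/600⌉ = 6 stock rods.
A packing using 6 stock rods:
  stock rod 1: 475 + 100 = 575
  stock rod 2: 400 + 200 = 600
  stock rod 3: 375 = 375
  stock rod 4: 350 + 250 = 600
  stock rod 5: 300 + 300 = 600
  stock rod 6: 250 + 250 = 500
This matches the lower bound, so 6 is optimal.

6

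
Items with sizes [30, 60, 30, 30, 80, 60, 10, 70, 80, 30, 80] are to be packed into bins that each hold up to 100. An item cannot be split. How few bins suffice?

7

Total = 80 + 80 + 80 + 70 + 60 + 60 + 30 + 30 + 30 + 30 + 10 = 560.
Lower bound: ⌈560/100⌉ = 6 bins.
A packing using 7 bins:
  bin 1: 80 + 10 = 90
  bin 2: 80 = 80
  bin 3: 80 = 80
  bin 4: 70 + 30 = 100
  bin 5: 60 + 30 = 90
  bin 6: 60 + 30 = 90
  bin 7: 30 = 30
No arrangement into 6 bins stays within capacity, so 7 is optimal.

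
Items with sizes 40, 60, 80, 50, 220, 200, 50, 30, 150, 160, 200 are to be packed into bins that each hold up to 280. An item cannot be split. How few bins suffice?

Total = 220 + 200 + 200 + 160 + 150 + 80 + 60 + 50 + 50 + 40 + 30 = 1240.
Lower bound: ⌈1240/280⌉ = 5 bins.
A packing using 5 bins:
  bin 1: 220 + 60 = 280
  bin 2: 200 + 80 = 280
  bin 3: 200 + 50 + 30 = 280
  bin 4: 160 + 50 + 40 = 250
  bin 5: 150 = 150
This matches the lower bound, so 5 is optimal.

5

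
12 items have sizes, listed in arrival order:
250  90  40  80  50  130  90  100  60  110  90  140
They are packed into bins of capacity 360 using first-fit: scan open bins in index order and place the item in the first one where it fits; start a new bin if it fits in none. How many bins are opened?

  250 → bin 1 (new)  [load 250/360]
  90 → bin 1  [load 340/360]
  40 → bin 2 (new)  [load 40/360]
  80 → bin 2  [load 120/360]
  50 → bin 2  [load 170/360]
  130 → bin 2  [load 300/360]
  90 → bin 3 (new)  [load 90/360]
  100 → bin 3  [load 190/360]
  60 → bin 2  [load 360/360]
  110 → bin 3  [load 300/360]
  90 → bin 4 (new)  [load 90/360]
  140 → bin 4  [load 230/360]
4 bins opened.

4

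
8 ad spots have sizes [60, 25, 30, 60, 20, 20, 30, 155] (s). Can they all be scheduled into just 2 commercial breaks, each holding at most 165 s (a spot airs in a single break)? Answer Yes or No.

Total = 400 s; ⌈400/165⌉ = 3.
At least 3 commercial breaks are required, but only 2 are allowed.

No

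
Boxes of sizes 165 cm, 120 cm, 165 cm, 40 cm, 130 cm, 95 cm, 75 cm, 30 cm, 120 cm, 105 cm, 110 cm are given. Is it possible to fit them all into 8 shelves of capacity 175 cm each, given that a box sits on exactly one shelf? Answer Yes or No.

A valid assignment using 8 shelves:
  shelf 1: 165 = 165
  shelf 2: 165 = 165
  shelf 3: 130 + 40 = 170
  shelf 4: 120 + 30 = 150
  shelf 5: 120 = 120
  shelf 6: 110 = 110
  shelf 7: 105 = 105
  shelf 8: 95 + 75 = 170
Every load is within 175 cm, so 8 shelves suffice.

Yes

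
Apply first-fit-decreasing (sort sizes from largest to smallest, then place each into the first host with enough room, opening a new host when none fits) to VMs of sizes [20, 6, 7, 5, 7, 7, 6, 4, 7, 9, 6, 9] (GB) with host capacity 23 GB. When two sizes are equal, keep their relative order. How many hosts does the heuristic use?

5

Sorted descending: 20, 9, 9, 7, 7, 7, 7, 6, 6, 6, 5, 4.
  20 → host 1 (new)  [load 20/23]
  9 → host 2 (new)  [load 9/23]
  9 → host 2  [load 18/23]
  7 → host 3 (new)  [load 7/23]
  7 → host 3  [load 14/23]
  7 → host 3  [load 21/23]
  7 → host 4 (new)  [load 7/23]
  6 → host 4  [load 13/23]
  6 → host 4  [load 19/23]
  6 → host 5 (new)  [load 6/23]
  5 → host 2  [load 23/23]
  4 → host 4  [load 23/23]
5 hosts opened.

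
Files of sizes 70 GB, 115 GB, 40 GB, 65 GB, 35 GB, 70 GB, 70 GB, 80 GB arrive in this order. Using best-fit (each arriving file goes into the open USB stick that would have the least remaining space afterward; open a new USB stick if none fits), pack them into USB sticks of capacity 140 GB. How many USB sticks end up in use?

  70 → USB stick 1 (new)  [load 70/140]
  115 → USB stick 2 (new)  [load 115/140]
  40 → USB stick 1  [load 110/140]
  65 → USB stick 3 (new)  [load 65/140]
  35 → USB stick 3  [load 100/140]
  70 → USB stick 4 (new)  [load 70/140]
  70 → USB stick 4  [load 140/140]
  80 → USB stick 5 (new)  [load 80/140]
5 USB sticks opened.

5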